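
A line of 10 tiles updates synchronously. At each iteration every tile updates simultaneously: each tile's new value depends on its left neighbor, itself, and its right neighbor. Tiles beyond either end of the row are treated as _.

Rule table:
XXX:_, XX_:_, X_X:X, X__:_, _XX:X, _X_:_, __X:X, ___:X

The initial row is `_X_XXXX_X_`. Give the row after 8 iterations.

X_XX___X__
_XX__XX__X
XX__XX__X_
X__XX__X__
__XX__X__X
XXX__X__X_
X___X__X__
__XX__X__X

__XX__X__X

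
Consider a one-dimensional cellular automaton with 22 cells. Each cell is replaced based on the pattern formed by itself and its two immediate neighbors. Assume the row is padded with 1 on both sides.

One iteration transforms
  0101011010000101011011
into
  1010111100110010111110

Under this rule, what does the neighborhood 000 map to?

1

At position 10 the neighborhood is 000; the next row has 1 there.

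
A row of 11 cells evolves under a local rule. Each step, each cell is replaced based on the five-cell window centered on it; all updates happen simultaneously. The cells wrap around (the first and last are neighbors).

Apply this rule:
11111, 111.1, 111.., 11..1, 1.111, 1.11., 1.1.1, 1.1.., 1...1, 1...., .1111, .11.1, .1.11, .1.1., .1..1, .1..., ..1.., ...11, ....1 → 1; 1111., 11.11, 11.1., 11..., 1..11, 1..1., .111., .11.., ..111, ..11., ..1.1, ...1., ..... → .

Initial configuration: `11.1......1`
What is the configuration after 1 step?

.1.111..11.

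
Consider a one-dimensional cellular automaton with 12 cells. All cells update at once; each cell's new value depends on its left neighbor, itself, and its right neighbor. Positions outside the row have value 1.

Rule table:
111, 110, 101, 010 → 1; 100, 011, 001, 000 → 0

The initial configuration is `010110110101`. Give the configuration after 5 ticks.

111111101101

111011011110
111101101111
111110110111
111111011011
111111101101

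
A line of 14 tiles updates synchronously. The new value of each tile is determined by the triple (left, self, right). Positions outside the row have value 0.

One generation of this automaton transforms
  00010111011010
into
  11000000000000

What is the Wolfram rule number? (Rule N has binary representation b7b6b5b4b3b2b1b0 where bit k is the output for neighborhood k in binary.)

1

position 6: 111 → 0  (bit 7 = 0)
position 7: 110 → 0  (bit 6 = 0)
position 4: 101 → 0  (bit 5 = 0)
position 13: 100 → 0  (bit 4 = 0)
position 5: 011 → 0  (bit 3 = 0)
position 3: 010 → 0  (bit 2 = 0)
position 2: 001 → 0  (bit 1 = 0)
position 0: 000 → 1  (bit 0 = 1)
bits b7..b0 = 00000001 = 1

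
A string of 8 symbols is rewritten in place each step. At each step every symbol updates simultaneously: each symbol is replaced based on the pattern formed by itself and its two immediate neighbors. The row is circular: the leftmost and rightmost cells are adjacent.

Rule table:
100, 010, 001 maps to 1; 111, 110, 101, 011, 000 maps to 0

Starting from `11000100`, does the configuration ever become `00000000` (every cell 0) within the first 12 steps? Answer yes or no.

yes

step 1: 00101111
step 2: 11100000
step 3: 00010001
step 4: 10111011
step 5: 00000000
all cells are 0 at step 5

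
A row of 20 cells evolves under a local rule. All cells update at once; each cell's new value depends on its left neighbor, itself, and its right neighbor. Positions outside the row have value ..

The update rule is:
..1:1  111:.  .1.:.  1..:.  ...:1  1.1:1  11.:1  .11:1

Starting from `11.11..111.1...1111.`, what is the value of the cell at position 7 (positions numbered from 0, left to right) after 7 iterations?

11111.11.11..111..1.
1...1111111.11.1.1..
..111.....11111.1..1
111.1.11111...11..1.
1.11.11...1.1111.1..
.111111.11.11..11..1
11....1111111.111.1.
position 7 holds 1

1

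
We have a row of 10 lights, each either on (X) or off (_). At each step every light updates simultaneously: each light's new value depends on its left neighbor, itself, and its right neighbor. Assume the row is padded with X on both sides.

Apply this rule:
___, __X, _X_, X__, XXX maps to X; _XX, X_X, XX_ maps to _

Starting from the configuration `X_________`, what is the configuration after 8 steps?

XXXXX___XX

_XXXXXXXXX
__XXXXXXXX
XX_XXXXXXX
X___XXXXXX
_XXX_XXXXX
__X___XXXX
XXXXXX_XXX
XXXXX___XX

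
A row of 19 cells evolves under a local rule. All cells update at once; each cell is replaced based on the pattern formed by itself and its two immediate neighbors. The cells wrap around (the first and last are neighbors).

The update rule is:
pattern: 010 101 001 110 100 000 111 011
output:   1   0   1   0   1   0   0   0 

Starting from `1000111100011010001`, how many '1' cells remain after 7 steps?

5

0101000010100011010
1101100110110100011
0000011000000110100
0000100100001000110
0001111110011101001
1010000001100001111
0011000010010010000
count of 1: 5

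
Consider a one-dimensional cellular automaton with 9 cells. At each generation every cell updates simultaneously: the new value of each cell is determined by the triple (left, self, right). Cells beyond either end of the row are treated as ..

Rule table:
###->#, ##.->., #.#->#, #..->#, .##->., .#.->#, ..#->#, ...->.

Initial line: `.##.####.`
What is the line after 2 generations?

#..#.##.#
#####..##

#####..##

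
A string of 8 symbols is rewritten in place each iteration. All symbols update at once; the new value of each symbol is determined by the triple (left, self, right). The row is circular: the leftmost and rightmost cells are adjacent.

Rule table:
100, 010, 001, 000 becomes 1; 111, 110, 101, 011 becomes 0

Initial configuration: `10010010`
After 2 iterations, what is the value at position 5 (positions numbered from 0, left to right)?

0

11111110
00000000
position 5 holds 0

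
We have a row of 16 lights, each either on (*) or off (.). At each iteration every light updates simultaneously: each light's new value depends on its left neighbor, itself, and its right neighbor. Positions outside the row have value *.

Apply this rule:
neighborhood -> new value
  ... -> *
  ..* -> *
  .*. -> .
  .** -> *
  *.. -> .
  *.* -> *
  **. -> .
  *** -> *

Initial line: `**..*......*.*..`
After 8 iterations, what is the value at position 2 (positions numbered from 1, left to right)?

*

*..*..*****.*..*
..*..*****.*..**
.*..*****.*..***
*..*****.*..****
..*****.*..*****
.*****.*..******
*****.*..*******
****.*..********
position 2 holds *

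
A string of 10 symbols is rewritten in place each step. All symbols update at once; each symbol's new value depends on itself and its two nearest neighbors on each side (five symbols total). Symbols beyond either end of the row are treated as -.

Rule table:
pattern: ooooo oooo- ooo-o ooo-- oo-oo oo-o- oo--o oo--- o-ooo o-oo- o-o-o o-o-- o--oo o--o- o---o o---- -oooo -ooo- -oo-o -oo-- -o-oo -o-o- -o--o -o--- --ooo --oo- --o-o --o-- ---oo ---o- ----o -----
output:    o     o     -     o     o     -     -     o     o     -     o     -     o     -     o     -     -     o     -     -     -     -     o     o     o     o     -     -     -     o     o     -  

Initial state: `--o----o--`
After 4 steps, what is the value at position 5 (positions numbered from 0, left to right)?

oo-o-oo-o-
o--o-----o
-o--o--oo-
o-o--ooo-o
position 5 holds o

o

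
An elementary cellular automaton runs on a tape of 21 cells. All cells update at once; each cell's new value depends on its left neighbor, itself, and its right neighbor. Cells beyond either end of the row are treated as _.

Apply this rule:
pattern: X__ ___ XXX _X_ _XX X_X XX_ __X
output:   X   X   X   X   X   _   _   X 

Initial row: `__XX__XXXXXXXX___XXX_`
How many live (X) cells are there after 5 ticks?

XXX_XXXXXXXXX_XXXXX_X
XX__XXXXXXXX__XXXX__X
X_XXXXXXXXX_XXXXX_XXX
X_XXXXXXXX__XXXX__XX_
X_XXXXXXX_XXXXX_XXX_X
count of X: 17

17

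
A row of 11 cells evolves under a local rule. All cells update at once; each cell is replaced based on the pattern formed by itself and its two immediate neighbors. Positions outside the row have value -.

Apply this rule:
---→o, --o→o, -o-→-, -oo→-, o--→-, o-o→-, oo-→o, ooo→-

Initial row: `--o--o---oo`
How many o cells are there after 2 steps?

4

oo--o--oo-o
-o-o--o-o--
count of o: 4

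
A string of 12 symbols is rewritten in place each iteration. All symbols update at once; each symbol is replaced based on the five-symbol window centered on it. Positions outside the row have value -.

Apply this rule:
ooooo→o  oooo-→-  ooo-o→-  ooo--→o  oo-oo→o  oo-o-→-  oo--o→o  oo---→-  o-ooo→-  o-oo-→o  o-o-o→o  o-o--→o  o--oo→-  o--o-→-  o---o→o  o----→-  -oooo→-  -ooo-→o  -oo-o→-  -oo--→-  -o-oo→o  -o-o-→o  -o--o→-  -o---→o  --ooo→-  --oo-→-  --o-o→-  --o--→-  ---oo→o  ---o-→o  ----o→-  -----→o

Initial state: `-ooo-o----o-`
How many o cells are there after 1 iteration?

o-o--oo--o-o
count of o: 6

6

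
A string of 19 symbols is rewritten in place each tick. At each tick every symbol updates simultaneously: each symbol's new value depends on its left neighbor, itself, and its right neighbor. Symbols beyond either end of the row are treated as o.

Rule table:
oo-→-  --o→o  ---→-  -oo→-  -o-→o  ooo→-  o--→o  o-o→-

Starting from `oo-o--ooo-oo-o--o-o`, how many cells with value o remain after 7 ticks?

---ooo-------oooo--
o-o---o-----o----oo
--oo-ooo---ooo--o--
oo------o-o---ooooo
--o----oo-oo-o-----
oooo--o------oo---o
----oooo----o--o-o-
count of o: 7

7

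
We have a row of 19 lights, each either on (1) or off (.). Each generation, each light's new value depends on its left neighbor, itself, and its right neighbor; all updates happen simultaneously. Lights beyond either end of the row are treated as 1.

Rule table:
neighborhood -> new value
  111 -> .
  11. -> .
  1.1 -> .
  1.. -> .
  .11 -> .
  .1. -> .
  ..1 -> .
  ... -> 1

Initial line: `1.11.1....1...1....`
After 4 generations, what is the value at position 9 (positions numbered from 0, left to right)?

.

.......11...1...11.
.11111....1...1....
.......11...1...11.  (repeats generation 1; period 2)
generation 4: .11111....1...1....
position 9 holds .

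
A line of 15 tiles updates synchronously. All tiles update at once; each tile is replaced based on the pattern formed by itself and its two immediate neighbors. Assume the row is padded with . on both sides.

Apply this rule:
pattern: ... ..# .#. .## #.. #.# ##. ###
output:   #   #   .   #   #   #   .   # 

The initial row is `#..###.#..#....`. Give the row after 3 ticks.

###.#.##.####.#

tick 1: .####.#.##.####
tick 2: ####.#.##.####.
tick 3: ###.#.##.####.#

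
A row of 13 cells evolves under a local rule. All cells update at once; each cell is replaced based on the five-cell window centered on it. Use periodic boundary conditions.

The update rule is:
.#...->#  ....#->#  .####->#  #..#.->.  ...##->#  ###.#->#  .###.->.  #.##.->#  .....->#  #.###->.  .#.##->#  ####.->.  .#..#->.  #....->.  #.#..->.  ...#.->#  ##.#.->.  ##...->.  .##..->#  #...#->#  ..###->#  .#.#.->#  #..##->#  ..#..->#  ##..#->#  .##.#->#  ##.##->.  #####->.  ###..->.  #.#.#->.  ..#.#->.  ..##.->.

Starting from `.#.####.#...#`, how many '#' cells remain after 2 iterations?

#.#.#.#..###.
.#.#.#..##.#.
count of #: 6

6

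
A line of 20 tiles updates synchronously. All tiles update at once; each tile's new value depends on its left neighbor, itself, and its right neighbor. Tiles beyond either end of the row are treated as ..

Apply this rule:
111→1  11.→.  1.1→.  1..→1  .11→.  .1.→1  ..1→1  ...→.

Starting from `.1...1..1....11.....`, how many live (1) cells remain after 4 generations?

generation 1: 111.111111..1..1....
generation 2: .1...1111.1111111...
generation 3: 111.1.11...11111.1..
generation 4: .1..1...1.1.111..11.
count of 1: 9

9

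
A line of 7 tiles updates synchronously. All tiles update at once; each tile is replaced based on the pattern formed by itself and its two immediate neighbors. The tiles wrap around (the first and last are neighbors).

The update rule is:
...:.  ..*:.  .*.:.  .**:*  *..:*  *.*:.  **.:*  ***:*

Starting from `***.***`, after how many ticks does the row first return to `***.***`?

***.***

1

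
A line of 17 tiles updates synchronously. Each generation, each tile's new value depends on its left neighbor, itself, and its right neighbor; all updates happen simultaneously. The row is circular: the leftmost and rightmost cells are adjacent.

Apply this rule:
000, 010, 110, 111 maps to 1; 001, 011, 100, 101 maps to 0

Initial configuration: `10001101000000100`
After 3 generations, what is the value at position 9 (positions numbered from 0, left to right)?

0

generation 1: 10100101011110100
generation 2: 10100101001110100
generation 3: 10100101000110100
position 9 holds 0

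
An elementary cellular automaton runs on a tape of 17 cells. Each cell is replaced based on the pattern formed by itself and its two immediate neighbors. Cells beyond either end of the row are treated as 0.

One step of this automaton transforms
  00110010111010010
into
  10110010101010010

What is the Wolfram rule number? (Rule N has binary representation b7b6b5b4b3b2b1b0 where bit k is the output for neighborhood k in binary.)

position 9: 111 → 0  (bit 7 = 0)
position 3: 110 → 1  (bit 6 = 1)
position 7: 101 → 0  (bit 5 = 0)
position 4: 100 → 0  (bit 4 = 0)
position 2: 011 → 1  (bit 3 = 1)
position 6: 010 → 1  (bit 2 = 1)
position 1: 001 → 0  (bit 1 = 0)
position 0: 000 → 1  (bit 0 = 1)
bits b7..b0 = 01001101 = 77

77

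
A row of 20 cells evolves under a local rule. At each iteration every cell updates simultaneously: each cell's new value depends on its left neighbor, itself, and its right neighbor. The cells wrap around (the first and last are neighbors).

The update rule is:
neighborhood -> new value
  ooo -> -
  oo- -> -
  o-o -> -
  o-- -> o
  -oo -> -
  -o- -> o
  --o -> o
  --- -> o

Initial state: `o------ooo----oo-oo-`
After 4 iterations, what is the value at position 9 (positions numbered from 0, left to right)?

ooooooo---oooo------
-------ooo----oooooo
ooooooo---oooo------  (repeats iteration 1; period 2)
iteration 4: -------ooo----oooooo
position 9 holds o

o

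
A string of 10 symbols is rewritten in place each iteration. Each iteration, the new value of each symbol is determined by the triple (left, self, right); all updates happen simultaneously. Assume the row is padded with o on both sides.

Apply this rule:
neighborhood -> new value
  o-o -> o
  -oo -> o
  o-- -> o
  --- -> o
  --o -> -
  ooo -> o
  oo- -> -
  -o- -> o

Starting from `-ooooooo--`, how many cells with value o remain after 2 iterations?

9

ooooooo-o-
oooooo-ooo
count of o: 9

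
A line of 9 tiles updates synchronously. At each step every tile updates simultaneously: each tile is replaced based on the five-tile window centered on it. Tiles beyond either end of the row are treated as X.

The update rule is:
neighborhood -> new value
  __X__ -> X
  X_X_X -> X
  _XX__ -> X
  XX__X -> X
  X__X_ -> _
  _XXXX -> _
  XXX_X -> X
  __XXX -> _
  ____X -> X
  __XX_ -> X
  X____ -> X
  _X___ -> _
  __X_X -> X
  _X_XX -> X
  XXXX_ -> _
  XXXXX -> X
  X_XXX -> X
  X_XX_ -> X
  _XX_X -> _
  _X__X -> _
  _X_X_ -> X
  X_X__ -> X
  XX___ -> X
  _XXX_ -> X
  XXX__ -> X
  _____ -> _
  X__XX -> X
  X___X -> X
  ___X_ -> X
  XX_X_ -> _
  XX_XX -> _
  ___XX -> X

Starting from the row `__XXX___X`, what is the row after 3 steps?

_XXXXXXXX

step 1: XX_XXXXX_
step 2: _X_X_X_X_
step 3: _XXXXXXXX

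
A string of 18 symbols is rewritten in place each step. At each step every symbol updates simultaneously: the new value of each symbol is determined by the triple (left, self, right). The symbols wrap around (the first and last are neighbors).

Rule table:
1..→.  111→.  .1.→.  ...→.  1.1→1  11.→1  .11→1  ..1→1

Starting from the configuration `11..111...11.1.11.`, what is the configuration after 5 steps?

.1.1.11111...1..11

11.11.1..1111.1111
.11111..11..111...
11...1.111.11.1...
11..1.11.11111...1
.1.1.11111...1..11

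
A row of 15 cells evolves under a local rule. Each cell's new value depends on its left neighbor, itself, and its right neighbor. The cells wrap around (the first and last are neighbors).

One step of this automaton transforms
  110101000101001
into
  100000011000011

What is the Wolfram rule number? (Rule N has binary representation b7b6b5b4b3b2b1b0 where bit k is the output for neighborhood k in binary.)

position 0: 111 → 1  (bit 7 = 1)
position 1: 110 → 0  (bit 6 = 0)
position 2: 101 → 0  (bit 5 = 0)
position 6: 100 → 0  (bit 4 = 0)
position 14: 011 → 1  (bit 3 = 1)
position 3: 010 → 0  (bit 2 = 0)
position 8: 001 → 1  (bit 1 = 1)
position 7: 000 → 1  (bit 0 = 1)
bits b7..b0 = 10001011 = 139

139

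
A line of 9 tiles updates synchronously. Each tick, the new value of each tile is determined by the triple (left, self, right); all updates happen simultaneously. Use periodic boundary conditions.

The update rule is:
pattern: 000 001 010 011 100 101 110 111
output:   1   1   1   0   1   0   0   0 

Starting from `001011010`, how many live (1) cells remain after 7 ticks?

tick 1: 111000011
tick 2: 000111100
tick 3: 111000011  (repeats tick 1; period 2)
tick 7: 111000011
count of 1: 5

5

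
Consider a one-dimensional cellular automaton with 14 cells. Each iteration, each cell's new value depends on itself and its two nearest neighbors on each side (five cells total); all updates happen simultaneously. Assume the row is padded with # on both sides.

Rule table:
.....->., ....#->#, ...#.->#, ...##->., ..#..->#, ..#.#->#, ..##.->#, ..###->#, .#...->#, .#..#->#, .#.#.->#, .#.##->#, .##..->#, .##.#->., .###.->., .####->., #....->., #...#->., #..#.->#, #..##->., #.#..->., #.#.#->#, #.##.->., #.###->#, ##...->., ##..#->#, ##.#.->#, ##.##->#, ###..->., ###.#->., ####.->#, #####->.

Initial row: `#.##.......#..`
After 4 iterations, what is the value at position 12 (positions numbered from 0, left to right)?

.

iteration 1: .#.#.....####.
iteration 2: ###.#..#.#.#.#
iteration 3: .#.#.#########
iteration 4: ######........
position 12 holds .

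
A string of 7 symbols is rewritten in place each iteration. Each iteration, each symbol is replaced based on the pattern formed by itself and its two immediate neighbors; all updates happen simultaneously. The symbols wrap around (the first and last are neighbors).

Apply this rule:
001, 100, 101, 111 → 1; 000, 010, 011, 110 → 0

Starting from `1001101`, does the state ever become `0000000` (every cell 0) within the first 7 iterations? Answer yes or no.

no

iteration 1: 0110010
iteration 2: 1001101  (repeats iteration 0; period 2)
iteration 7: 0110010
iteration 7 is 0110010, still not uniform 0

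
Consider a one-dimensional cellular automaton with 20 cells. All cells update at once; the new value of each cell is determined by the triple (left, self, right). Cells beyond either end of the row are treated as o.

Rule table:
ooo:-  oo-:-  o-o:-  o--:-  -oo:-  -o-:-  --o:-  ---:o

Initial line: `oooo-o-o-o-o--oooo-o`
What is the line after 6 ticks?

-oooooooooooooooooo-

--------------------
-oooooooooooooooooo-
--------------------  (repeats tick 1; period 2)
tick 6: -oooooooooooooooooo-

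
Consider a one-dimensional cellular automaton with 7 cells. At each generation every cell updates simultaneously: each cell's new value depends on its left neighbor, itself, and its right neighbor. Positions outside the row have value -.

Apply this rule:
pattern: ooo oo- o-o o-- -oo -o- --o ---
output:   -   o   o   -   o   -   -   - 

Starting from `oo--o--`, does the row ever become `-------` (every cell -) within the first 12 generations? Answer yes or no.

oo-----
oo-----  (fixed point — unchanged through generation 12)
generation 12 is oo-----, still not uniform -

no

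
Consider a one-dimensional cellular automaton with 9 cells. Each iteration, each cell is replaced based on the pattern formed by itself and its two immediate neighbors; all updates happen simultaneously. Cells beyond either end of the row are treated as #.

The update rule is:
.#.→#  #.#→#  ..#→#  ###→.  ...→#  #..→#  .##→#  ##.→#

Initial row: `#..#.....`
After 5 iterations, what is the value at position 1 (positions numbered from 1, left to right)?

#

#########
.........
#########  (repeats iteration 1; period 2)
iteration 5: #########
position 1 holds #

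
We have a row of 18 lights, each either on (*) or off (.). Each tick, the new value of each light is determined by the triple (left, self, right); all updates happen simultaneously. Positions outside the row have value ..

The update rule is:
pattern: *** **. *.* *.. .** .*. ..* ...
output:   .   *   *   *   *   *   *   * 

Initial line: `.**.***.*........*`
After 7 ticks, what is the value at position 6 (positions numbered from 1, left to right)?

.

*****.************
*...***..........*
*****.************  (repeats tick 1; period 2)
tick 7: *****.************
position 6 holds .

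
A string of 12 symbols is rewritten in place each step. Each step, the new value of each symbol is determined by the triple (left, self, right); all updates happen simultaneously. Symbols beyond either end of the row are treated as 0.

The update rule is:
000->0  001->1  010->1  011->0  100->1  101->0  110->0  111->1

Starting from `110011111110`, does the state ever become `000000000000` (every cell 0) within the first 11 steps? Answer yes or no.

step 1: 001101111101
step 2: 010000111001
step 3: 111001010111
step 4: 010111010010
step 5: 110010011111
step 6: 001111101110
step 7: 010111000101
step 8: 110010101101
step 9: 001110100001
step 10: 010100110011
step 11: 110111001100
step 11 is 110111001100, still not uniform 0

no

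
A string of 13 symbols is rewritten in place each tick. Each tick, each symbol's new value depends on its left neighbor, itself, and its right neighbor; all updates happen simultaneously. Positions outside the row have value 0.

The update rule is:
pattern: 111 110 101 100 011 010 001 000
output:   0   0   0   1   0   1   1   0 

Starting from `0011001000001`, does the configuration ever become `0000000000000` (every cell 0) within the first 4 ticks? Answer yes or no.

no

0100111100011
1111000010100
0000100110110
0001111000001
tick 4 is 0001111000001, still not uniform 0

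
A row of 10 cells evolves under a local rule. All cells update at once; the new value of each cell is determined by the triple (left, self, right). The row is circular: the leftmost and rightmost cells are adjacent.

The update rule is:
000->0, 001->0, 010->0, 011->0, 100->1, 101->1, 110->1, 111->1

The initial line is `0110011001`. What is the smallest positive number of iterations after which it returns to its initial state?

iteration 1: 1011001100
iteration 2: 0101100110
iteration 3: 0010110011
iteration 4: 1001011001
iteration 5: 1100101100
iteration 6: 0110010110
iteration 7: 0011001011
iteration 8: 1001100101
iteration 9: 1100110010
iteration 10: 0110011001

10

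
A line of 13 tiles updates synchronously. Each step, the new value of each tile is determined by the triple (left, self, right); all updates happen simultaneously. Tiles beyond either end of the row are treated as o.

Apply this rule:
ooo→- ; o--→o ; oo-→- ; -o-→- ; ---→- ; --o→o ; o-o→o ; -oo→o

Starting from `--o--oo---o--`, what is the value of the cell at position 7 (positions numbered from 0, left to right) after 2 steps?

-

oo-ooo-o-o-oo
--oo--o-o-oo-
position 7 holds -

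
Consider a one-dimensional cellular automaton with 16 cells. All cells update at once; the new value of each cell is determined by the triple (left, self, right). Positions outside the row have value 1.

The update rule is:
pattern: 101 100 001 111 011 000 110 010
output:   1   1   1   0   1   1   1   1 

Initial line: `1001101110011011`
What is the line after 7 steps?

1111111011111110

step 1: 1111111011111110
step 2: 0000001110000011
step 3: 1111111011111110  (repeats step 1; period 2)
step 7: 1111111011111110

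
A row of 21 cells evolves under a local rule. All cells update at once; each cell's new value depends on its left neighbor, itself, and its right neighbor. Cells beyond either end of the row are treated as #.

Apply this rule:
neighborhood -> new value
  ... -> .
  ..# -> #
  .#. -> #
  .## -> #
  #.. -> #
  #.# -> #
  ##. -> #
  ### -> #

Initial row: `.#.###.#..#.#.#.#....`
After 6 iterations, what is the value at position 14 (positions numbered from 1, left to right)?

#

iteration 1: ##################..#
iteration 2: #####################
iteration 3: #####################  (fixed point — unchanged through iteration 6)
position 14 holds #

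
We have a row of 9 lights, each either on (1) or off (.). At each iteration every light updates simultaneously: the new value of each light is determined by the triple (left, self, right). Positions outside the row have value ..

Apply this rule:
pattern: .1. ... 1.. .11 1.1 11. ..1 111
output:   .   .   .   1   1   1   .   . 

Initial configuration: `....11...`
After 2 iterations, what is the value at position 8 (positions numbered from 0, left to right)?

....11...  (fixed point — unchanged through iteration 2)
position 8 holds .

.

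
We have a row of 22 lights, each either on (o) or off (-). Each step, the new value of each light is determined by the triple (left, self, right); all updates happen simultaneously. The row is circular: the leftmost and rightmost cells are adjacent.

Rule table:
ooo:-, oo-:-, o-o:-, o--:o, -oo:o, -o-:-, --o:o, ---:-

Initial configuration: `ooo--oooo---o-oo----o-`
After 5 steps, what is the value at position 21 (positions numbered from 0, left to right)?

o

o--ooo---o-o--o-o--o--
-ooo--o-o---oo---oo-oo
-o--oo---o-oo-o-oo--o-
o-ooo-o-o--o----o-oo-o
--o------oo-o--o--o--o
position 21 holds o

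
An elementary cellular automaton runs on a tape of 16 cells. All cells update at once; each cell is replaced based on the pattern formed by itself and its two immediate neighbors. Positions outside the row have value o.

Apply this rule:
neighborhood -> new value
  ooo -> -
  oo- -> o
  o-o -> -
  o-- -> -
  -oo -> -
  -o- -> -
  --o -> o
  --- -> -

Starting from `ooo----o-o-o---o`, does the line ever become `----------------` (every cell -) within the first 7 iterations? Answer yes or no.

iteration 1: --o---o-------o-
iteration 2: -o---o-------o--
iteration 3: ----o-------o--o
iteration 4: ---o-------o--o-
iteration 5: --o-------o--o--
iteration 6: -o-------o--o--o
iteration 7: --------o--o--o-
iteration 7 is --------o--o--o-, still not uniform -

no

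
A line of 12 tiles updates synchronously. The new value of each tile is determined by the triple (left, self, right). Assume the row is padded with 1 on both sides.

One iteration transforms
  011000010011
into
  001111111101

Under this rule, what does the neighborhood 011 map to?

0

At position 1 the neighborhood is 011; the next row has 0 there.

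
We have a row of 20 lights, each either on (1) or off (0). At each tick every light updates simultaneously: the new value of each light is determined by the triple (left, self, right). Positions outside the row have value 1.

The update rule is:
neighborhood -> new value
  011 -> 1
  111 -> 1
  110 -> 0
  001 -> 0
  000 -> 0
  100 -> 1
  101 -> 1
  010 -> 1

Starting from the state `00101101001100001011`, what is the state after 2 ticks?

01110111011111001111

10111011101010001111
01110111011111001111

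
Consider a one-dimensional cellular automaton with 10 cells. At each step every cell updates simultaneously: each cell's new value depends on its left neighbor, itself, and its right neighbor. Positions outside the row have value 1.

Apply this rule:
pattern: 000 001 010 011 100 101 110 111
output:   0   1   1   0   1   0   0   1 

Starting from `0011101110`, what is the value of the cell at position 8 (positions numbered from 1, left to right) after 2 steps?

1101000100
1001101111
position 8 holds 1

1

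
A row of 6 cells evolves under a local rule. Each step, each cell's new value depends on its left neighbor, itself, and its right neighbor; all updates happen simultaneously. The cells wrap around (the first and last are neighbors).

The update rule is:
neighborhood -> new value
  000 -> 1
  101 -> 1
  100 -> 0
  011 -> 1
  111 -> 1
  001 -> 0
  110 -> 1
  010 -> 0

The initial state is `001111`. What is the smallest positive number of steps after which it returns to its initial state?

1

001111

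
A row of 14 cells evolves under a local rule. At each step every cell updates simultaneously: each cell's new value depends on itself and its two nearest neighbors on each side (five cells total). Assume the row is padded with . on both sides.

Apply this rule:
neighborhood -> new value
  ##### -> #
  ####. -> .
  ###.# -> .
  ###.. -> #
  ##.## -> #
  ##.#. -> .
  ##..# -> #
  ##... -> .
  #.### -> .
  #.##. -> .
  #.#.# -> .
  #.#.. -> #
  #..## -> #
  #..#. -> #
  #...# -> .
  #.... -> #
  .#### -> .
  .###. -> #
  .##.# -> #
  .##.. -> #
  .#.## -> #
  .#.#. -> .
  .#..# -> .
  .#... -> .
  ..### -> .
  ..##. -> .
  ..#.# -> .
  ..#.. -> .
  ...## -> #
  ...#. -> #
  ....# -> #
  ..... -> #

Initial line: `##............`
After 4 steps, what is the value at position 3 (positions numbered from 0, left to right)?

.

.#.###########
#.#..#######.#
..#.#..###...#
##..#.#.##..#.
position 3 holds .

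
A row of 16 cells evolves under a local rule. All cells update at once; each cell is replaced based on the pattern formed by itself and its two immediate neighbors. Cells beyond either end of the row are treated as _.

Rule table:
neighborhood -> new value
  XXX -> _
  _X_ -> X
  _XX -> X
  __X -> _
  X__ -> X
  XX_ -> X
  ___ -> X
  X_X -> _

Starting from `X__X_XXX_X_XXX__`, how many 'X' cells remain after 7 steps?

9

XX_X_X_X_X_X_XXX
XX_X_X_X_X_X_X_X
XX_X_X_X_X_X_X_X  (fixed point — unchanged through step 7)
count of X: 9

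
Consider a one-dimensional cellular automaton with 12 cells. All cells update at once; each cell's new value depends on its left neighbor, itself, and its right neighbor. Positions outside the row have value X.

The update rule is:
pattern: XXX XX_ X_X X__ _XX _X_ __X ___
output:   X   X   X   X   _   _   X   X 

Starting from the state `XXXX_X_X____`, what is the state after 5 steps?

XXXXXXXXX_X_

step 1: XXXXX_X_XXXX
step 2: XXXXXX_X_XXX
step 3: XXXXXXX_X_XX
step 4: XXXXXXXX_X_X
step 5: XXXXXXXXX_X_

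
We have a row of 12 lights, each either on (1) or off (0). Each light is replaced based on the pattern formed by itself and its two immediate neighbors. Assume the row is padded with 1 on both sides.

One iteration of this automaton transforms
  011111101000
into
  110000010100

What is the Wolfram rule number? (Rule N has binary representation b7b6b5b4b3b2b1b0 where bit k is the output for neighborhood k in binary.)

position 2: 111 → 0  (bit 7 = 0)
position 6: 110 → 0  (bit 6 = 0)
position 0: 101 → 1  (bit 5 = 1)
position 9: 100 → 1  (bit 4 = 1)
position 1: 011 → 1  (bit 3 = 1)
position 8: 010 → 0  (bit 2 = 0)
position 11: 001 → 0  (bit 1 = 0)
position 10: 000 → 0  (bit 0 = 0)
bits b7..b0 = 00111000 = 56

56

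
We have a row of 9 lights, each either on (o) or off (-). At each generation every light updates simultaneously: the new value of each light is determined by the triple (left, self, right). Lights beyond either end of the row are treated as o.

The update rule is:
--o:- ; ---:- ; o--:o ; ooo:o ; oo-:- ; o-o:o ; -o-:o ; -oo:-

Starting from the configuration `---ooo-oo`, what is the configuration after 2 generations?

-o--oooo-

o---o-o-o
-o--oooo-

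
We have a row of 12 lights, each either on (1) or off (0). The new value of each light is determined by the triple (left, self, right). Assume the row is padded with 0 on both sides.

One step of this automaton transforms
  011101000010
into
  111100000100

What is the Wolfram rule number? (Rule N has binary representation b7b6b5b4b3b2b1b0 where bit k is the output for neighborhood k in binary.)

position 2: 111 → 1  (bit 7 = 1)
position 3: 110 → 1  (bit 6 = 1)
position 4: 101 → 0  (bit 5 = 0)
position 6: 100 → 0  (bit 4 = 0)
position 1: 011 → 1  (bit 3 = 1)
position 5: 010 → 0  (bit 2 = 0)
position 0: 001 → 1  (bit 1 = 1)
position 7: 000 → 0  (bit 0 = 0)
bits b7..b0 = 11001010 = 202

202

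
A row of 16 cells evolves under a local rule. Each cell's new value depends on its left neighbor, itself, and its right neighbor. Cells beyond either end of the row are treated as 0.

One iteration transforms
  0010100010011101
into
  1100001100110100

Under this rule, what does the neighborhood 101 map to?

0

At position 3 the neighborhood is 101; the next row has 0 there.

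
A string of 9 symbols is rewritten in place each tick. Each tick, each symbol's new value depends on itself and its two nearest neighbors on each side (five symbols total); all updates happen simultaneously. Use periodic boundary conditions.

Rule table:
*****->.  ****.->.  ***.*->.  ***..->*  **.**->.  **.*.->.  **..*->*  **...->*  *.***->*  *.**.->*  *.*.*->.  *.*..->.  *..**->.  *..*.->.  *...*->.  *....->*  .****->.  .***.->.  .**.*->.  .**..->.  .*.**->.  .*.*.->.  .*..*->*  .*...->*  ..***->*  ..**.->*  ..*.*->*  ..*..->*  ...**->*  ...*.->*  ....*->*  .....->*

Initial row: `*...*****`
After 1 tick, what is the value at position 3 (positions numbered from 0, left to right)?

*

**.**....
position 3 holds *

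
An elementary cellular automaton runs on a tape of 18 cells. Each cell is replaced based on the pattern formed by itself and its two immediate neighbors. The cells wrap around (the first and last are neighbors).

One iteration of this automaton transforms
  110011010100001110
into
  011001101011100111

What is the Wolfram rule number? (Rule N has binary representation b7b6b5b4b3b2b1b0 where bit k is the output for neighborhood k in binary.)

position 15: 111 → 1  (bit 7 = 1)
position 1: 110 → 1  (bit 6 = 1)
position 6: 101 → 1  (bit 5 = 1)
position 2: 100 → 1  (bit 4 = 1)
position 0: 011 → 0  (bit 3 = 0)
position 7: 010 → 0  (bit 2 = 0)
position 3: 001 → 0  (bit 1 = 0)
position 11: 000 → 1  (bit 0 = 1)
bits b7..b0 = 11110001 = 241

241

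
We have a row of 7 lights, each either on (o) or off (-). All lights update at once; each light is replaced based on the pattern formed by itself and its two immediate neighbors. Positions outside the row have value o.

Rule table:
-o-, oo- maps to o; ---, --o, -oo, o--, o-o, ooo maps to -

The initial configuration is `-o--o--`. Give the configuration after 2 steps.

-o--o--  (fixed point — unchanged through step 2)

-o--o--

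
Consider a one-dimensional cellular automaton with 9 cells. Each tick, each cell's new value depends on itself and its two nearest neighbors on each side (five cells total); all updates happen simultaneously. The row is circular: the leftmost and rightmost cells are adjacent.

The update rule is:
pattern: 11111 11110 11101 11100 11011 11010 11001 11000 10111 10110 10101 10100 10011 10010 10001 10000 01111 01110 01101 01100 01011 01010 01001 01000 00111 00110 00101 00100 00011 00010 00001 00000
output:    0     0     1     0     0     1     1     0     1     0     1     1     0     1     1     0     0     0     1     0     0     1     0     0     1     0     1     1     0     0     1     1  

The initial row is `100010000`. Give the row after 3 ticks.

101010010
111110111
000010100

000010100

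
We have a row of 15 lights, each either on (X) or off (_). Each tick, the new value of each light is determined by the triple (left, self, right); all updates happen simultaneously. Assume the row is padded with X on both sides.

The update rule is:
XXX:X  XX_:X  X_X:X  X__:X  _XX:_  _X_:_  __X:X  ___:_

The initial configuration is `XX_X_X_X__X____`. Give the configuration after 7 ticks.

XXX_X_X_XX_X__X
XXXX_X_X_XX_XX_
XXXXX_X_X_XX_XX
XXXXXX_X_X_XX_X
XXXXXXX_X_X_XX_
XXXXXXXX_X_X_XX
XXXXXXXXX_X_X_X

XXXXXXXXX_X_X_X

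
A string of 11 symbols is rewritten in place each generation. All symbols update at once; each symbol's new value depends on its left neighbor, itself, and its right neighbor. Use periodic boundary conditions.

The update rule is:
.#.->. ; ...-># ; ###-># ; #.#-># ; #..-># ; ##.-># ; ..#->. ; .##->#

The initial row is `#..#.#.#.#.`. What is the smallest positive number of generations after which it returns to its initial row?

.#..#.#.#.#
#.#..#.#.#.
.#.#..#.#.#
#.#.#..#.#.
.#.#.#..#.#
#.#.#.#..#.
.#.#.#.#..#
#.#.#.#.#..
.#.#.#.#.#.
..#.#.#.#.#
#..#.#.#.#.

11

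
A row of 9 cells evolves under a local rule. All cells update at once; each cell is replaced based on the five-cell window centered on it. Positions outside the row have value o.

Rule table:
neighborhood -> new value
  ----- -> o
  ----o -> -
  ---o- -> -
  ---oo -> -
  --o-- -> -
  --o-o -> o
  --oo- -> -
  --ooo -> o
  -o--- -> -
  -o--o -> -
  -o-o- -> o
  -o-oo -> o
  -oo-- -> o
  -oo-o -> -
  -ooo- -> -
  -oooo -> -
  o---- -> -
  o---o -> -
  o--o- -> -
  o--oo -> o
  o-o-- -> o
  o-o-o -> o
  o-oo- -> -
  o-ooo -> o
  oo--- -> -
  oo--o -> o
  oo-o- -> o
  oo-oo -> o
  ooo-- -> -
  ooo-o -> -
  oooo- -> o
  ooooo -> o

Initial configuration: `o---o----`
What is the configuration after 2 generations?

generation 1: ---------
generation 2: --ooooo--

--ooooo--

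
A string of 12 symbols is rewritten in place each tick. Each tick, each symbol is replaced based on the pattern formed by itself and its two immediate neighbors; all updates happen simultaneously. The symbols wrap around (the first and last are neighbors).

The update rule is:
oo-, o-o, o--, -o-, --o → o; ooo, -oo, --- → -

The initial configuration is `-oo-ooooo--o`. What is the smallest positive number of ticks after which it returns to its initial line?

3

o-oo----oooo
oo-oo--o----
-oo-ooooo--o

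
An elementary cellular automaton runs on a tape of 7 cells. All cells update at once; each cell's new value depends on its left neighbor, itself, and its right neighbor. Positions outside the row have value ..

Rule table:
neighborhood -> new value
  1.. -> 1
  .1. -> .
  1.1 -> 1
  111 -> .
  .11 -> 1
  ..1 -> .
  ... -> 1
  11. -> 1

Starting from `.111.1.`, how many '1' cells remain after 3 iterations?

4

iteration 1: .1.11.1
iteration 2: ..1111.
iteration 3: 1.1..11
count of 1: 4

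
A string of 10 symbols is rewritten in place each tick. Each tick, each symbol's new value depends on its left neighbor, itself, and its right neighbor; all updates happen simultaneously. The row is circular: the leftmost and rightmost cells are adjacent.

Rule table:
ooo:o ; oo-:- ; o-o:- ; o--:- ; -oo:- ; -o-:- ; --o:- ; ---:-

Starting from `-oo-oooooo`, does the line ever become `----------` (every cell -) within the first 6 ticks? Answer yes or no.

-----oooo-
------oo--
----------
all cells are - at tick 3

yes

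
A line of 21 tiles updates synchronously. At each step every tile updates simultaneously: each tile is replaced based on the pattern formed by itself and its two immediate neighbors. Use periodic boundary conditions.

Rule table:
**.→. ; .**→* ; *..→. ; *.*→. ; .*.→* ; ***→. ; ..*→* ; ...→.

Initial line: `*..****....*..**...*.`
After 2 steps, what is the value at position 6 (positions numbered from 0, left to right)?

*.**......**.**...**.
*.*......**..*...**..
position 6 holds .

.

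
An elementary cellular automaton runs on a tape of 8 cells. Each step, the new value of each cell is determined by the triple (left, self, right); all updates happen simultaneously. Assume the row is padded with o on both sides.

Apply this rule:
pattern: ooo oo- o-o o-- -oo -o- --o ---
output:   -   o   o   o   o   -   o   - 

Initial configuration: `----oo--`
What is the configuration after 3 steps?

o--ooooo
oooo----
---oo--o

---oo--o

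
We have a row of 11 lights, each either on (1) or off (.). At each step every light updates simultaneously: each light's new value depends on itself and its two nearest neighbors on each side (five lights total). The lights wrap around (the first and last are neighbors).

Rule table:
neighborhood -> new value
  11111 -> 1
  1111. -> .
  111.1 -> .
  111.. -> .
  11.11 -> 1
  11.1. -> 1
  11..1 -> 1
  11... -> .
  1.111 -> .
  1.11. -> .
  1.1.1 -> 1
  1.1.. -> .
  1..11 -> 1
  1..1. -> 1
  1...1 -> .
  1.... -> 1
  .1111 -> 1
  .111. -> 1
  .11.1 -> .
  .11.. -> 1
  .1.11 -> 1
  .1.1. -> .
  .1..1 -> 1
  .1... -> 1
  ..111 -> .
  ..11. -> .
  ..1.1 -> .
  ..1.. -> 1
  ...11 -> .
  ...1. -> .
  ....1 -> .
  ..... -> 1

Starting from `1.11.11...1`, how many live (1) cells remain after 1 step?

3

.1..1.1....
count of 1: 3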